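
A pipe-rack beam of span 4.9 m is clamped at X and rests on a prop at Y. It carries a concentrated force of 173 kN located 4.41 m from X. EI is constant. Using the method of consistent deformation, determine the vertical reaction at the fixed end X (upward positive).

R_X = 25.86 kN

Remove the prop at Y; the released (primary) structure is a cantilever built in at X.
Downward deflection at the released point Y due to the loads:
  point load 173 at a = 4.41: Pa²(3L − a)/(6EI) = 5770/EI
Tip deflection under a unit load at Y: L³/(3EI) = 39.22/EI.
The prop prevents deflection at Y: R_Y = δ_0/δ_{YY} = 5770/39.22 = 147.1 kN.
Vertical equilibrium: R_X = ΣP − R_Y = 173 − 147.1 = 25.86 kN.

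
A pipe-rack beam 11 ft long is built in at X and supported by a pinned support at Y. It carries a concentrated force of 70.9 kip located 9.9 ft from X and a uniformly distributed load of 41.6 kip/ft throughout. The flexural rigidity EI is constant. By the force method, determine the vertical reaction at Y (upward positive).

R_Y = 231.9 kip

Remove the prop at Y; the released (primary) structure is a cantilever built in at X.
Free-end deflection of the primary structure under the applied loading (downward +):
  point load 70.9 at a = 9.9: Pa²(3L − a)/(6EI) = 26753/EI
  UDL 41.6: wL⁴/(8EI) = 76133/EI
  δ_0 = 102886/EI
Tip deflection under a unit load at Y: L³/(3EI) = 443.7/EI.
The prop prevents deflection at Y: R_Y = δ_0/δ_{YY} = 102886/443.7 = 231.9 kip.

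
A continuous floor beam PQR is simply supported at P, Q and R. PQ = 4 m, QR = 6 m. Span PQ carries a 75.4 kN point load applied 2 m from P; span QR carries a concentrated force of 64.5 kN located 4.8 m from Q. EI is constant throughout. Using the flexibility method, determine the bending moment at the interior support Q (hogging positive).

Take M_Q as the redundant. Released structure: two simple spans PQ and QR with a hinge at Q.
Discontinuity in slope at Q on the released structure — sum the simple-span end rotations:
  span PQ: point load 75.4 at a = 2: Pab(L + a)/(6LEI) = 75.4/EI
  span QR: point load 64.5 at a = 4.8: Pab(L + b)/(6LEI) = 74.3/EI
  relative rotation θ_0 = (75.4 + 74.3)/EI = 149.7/EI
A unit hogging moment at Q produces rotation L₁/(3EI) + L₂/(3EI) = 3.333/EI.
Slope continuity at Q: θ_0 = M_Q·3.333/EI, so M_Q = 149.7/3.333 = 44.91 kN·m (hogging).

M_Q = 44.91 kN·m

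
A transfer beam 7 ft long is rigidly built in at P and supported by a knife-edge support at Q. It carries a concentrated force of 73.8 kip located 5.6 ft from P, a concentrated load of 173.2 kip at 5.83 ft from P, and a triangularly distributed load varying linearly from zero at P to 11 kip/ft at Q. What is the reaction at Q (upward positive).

R_Q = 203.3 kip

Take the reaction at Q as the redundant and release it; the primary structure is a cantilever fixed at P.
Downward deflection at the released point Q due to the loads:
  point load 73.8 at a = 5.6: Pa²(3L − a)/(6EI) = 5940/EI
  point load 173.2 at a = 5.83: Pa²(3L − a)/(6EI) = 14884/EI
  triangular load, peak 11 at the free end: 11w₀L⁴/(120EI) = 2421/EI
  δ_0 = 23245/EI
Tip deflection under a unit load at Q: L³/(3EI) = 114.3/EI.
The prop prevents deflection at Q: R_Q = δ_0/δ_{QQ} = 23245/114.3 = 203.3 kip.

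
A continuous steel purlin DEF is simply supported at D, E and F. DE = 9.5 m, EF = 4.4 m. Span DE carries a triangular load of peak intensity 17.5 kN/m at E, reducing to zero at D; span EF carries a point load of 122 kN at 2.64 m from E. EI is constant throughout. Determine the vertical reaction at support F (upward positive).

R_F = 50.36 kN

Insert a hinge at E; M_E is the redundant, and each span becomes simply supported.
Rotations at E on the released spans (each span's end-slope, ×1/EI):
  span DE: triangular load, peak 17.5: w₀L³/(45EI) = 333.4/EI
  span EF: point load 122 at a = 2.64: Pab(L + b)/(6LEI) = 132.3/EI
  relative rotation θ_0 = (333.4 + 132.3)/EI = 465.7/EI
A unit hogging moment at E produces rotation L₁/(3EI) + L₂/(3EI) = 4.633/EI.
Slope continuity at E: θ_0 = M_E·4.633/EI, so M_E = 465.7/4.633 = 100.5 kN·m (hogging).
Span EF, ΣM about F: R_E^{EF}·4.4 = 214.7 + 100.5, so R_E^{EF} = 71.64 kN and R_F = 122 − 71.64 = 50.36 kN.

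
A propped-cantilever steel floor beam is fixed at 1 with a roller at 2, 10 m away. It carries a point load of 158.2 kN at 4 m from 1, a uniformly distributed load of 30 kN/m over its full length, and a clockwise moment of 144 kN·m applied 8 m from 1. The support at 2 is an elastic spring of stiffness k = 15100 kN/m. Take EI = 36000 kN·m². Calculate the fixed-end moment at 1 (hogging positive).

Release the roller at 2. Primary structure: cantilever fixed at 1.
Deflection at 2 on the released cantilever, summing each load's contribution:
  point load 158.2 at a = 4: Pa²(3L − a)/(6EI) = 10969/EI
  UDL 30: wL⁴/(8EI) = 37500/EI
  clockwise couple 144 at a = 8: M₀a(2L − a)/(2EI) = 6912/EI
  δ_0 = 55381/EI
Tip deflection under a unit load at 2: L³/(3EI) = 333.3/EI.
With EI = 36000 kN·m²: δ_0 = 1.5383 m and δ_{22} = 0.009259 m/kN.
Compatibility — the spring shortens by R_2/k under the reaction it provides: δ_0 − R_2·δ_{22} = R_2/k. With 1/k = 0.000066 m/kN, R_2 = δ_0 / (δ_{22} + 1/k) = 1.5383 / (0.009259 + 0.000066) = 165 kN.
Moment equilibrium about 1: M_1 = Σ(load moments about 1) − R_2·L = 2277 − 165×10 = 627.2 kN·m.

M_1 = 627.2 kN·m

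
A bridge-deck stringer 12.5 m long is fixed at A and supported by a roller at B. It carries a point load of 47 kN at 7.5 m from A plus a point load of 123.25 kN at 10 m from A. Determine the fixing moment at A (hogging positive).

Release the roller at B. Primary structure: cantilever fixed at A.
Downward deflection at the released point B due to the loads:
  point load 47 at a = 7.5: Pa²(3L − a)/(6EI) = 13219/EI
  point load 123.25 at a = 10: Pa²(3L − a)/(6EI) = 56490/EI
  δ_0 = 69708/EI
Flexibility coefficient — unit upward force at B: δ_{BB} = L³/(3EI) = 651/EI.
The prop prevents deflection at B: R_B = δ_0/δ_{BB} = 69708/651 = 107.1 kN.
Moment equilibrium about A: M_A = Σ(load moments about A) − R_B·L = 1585 − 107.1×12.5 = 246.6 kN·m.

M_A = 246.6 kN·m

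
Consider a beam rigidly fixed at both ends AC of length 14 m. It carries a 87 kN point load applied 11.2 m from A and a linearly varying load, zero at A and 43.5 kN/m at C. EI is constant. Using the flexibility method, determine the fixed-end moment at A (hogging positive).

M_A = 323.2 kN·m

Release both end moments; the primary structure is a simply-supported span AC with redundants M_A and M_C.
Simple-span end rotations at A and C under the given loads:
  at A: point load 87 at a = 11.2: Pab(L + b)/(6LEI) = 545.7/EI
  at C: point load 87 at a = 11.2: Pab(L + a)/(6LEI) = 818.5/EI
  at A: triangular load, peak 43.5: 7w₀L³/(360EI) = 2321/EI
  at C: triangular load, peak 43.5: w₀L³/(45EI) = 2653/EI
  θ_A0 = 2867/EI,  θ_C0 = 3471/EI
Flexibility coefficients: a unit moment at one end gives L/(3EI) there and L/(6EI) at the far end, so f₁₁ = f₂₂ = 4.667/EI and f₁₂ = f₂₁ = 2.333/EI.
Compatibility — zero rotation at each built-in end:
  4.667 M_A + 2.333 M_C = 2867
  2.333 M_A + 4.667 M_C = 3471
Solving the pair gives M_A = 323.2 kN·m and M_C = 582.2 kN·m (hogging).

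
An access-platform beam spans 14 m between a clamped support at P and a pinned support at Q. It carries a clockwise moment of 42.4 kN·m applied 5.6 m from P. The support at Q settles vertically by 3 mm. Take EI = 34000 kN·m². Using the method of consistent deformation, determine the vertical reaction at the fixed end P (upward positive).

Remove the prop at Q; the released (primary) structure is a cantilever built in at P.
Primary-structure tip deflection at Q by superposition:
  clockwise couple 42.4 at a = 5.6: M₀a(2L − a)/(2EI) = 2659/EI
Flexibility coefficient — unit upward force at Q: δ_{QQ} = L³/(3EI) = 914.7/EI.
With EI = 34000 kN·m²: δ_0 = 0.078216 m and δ_{QQ} = 0.026902 m/kN.
Compatibility — the beam at Q must follow the support down by 0.003 m: δ_0 − R_Q·δ_{QQ} = 0.003, so R_Q = (0.078216 − 0.003)/0.026902 = 2.796 kN.
Vertical equilibrium: R_P = ΣP − R_Q = 0 − 2.796 = -2.796 kN.

R_P = -2.796 kN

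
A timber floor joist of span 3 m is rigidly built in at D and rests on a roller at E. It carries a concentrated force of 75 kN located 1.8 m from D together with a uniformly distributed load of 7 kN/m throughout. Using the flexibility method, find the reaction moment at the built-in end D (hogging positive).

M_D = 45.67 kN·m

Take the reaction at E as the redundant and release it; the primary structure is a cantilever fixed at D.
Deflection at E on the released cantilever, summing each load's contribution:
  point load 75 at a = 1.8: Pa²(3L − a)/(6EI) = 291.6/EI
  UDL 7: wL⁴/(8EI) = 70.88/EI
  δ_0 = 362.5/EI
Tip deflection under a unit load at E: L³/(3EI) = 9/EI.
The prop prevents deflection at E: R_E = δ_0/δ_{EE} = 362.5/9 = 40.27 kN.
Moment equilibrium about D: M_D = Σ(load moments about D) − R_E·L = 166.5 − 40.27×3 = 45.67 kN·m.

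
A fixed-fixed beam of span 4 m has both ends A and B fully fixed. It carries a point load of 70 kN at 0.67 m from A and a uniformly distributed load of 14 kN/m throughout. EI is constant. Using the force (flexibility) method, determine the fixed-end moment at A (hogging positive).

Release both end moments; the primary structure is a simply-supported span AB with redundants M_A and M_B.
Simple-span end rotations at A and B under the given loads:
  at A: point load 70 at a = 0.67: Pab(L + b)/(6LEI) = 47.7/EI
  at B: point load 70 at a = 0.67: Pab(L + a)/(6LEI) = 30.39/EI
  at A: UDL 14: wL³/(24EI) = 37.33/EI
  at B: UDL 14: wL³/(24EI) = 37.33/EI
  θ_A0 = 85.03/EI,  θ_B0 = 67.72/EI
Flexibility coefficients: a unit moment at one end gives L/(3EI) there and L/(6EI) at the far end, so f₁₁ = f₂₂ = 1.333/EI and f₁₂ = f₂₁ = 0.6667/EI.
Compatibility — zero rotation at each built-in end:
  1.333 M_A + 0.6667 M_B = 85.03
  0.6667 M_A + 1.333 M_B = 67.72
Solving the pair gives M_A = 51.17 kN·m and M_B = 25.21 kN·m (hogging).

M_A = 51.17 kN·m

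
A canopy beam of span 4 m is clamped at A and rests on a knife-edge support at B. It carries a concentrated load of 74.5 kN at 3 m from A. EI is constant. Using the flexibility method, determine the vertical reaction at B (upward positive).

R_B = 47.14 kN

Release the roller at B. Primary structure: cantilever fixed at A.
Downward deflection at the released point B due to the loads:
  point load 74.5 at a = 3: Pa²(3L − a)/(6EI) = 1006/EI
Flexibility coefficient — unit upward force at B: δ_{BB} = L³/(3EI) = 21.33/EI.
Compatibility at B: δ_0 − R_B·δ_{BB} = 0, so R_B = 1006/21.33 = 47.14 kN.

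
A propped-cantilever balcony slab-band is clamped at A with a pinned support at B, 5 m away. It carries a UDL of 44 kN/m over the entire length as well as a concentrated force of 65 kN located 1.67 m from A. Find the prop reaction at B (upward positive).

Take the reaction at B as the redundant and release it; the primary structure is a cantilever fixed at A.
Free-end deflection of the primary structure under the applied loading (downward +):
  UDL 44: wL⁴/(8EI) = 3438/EI
  point load 65 at a = 1.67: Pa²(3L − a)/(6EI) = 402.7/EI
  δ_0 = 3840/EI
Flexibility coefficient — unit upward force at B: δ_{BB} = L³/(3EI) = 41.67/EI.
The prop prevents deflection at B: R_B = δ_0/δ_{BB} = 3840/41.67 = 92.17 kN.

R_B = 92.17 kN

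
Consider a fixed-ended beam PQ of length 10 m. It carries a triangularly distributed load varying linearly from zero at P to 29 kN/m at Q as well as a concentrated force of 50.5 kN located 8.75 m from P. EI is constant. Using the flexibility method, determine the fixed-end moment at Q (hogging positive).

M_Q = 193.3 kN·m

Release both end moments; the primary structure is a simply-supported span PQ with redundants M_P and M_Q.
Simple-span end rotations at P and Q under the given loads:
  at P: triangular load, peak 29: 7w₀L³/(360EI) = 563.9/EI
  at Q: triangular load, peak 29: w₀L³/(45EI) = 644.4/EI
  at P: point load 50.5 at a = 8.75: Pab(L + b)/(6LEI) = 103.6/EI
  at Q: point load 50.5 at a = 8.75: Pab(L + a)/(6LEI) = 172.6/EI
  θ_P0 = 667.5/EI,  θ_Q0 = 817.1/EI
Flexibility coefficients: a unit moment at one end gives L/(3EI) there and L/(6EI) at the far end, so f₁₁ = f₂₂ = 3.333/EI and f₁₂ = f₂₁ = 1.667/EI.
Compatibility — zero rotation at each built-in end:
  3.333 M_P + 1.667 M_Q = 667.5
  1.667 M_P + 3.333 M_Q = 817.1
Solving the pair gives M_P = 103.6 kN·m and M_Q = 193.3 kN·m (hogging).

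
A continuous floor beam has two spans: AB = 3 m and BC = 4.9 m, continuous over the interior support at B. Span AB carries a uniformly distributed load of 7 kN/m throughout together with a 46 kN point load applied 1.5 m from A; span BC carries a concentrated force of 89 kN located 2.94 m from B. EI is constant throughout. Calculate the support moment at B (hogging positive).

M_B = 58.26 kN·m

Take M_B as the redundant. Released structure: two simple spans AB and BC with a hinge at B.
Rotations at B on the released spans (each span's end-slope, ×1/EI):
  span AB: UDL 7: wL³/(24EI) = 7.875/EI
  span AB: point load 46 at a = 1.5: Pab(L + a)/(6LEI) = 25.88/EI
  span BC: point load 89 at a = 2.94: Pab(L + b)/(6LEI) = 119.7/EI
  relative rotation θ_0 = (33.75 + 119.7)/EI = 153.4/EI
A unit hogging moment at B produces rotation L₁/(3EI) + L₂/(3EI) = 2.633/EI.
Compatibility: M_B·(L₁+L₂)/(3EI) = θ_0, giving M_B = 58.26 kN·m (hogging).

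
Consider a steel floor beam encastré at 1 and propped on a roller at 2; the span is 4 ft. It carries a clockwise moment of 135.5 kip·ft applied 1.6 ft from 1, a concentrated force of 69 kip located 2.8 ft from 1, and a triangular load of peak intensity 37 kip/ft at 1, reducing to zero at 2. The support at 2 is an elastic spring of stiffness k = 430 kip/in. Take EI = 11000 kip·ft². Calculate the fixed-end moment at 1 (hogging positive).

M_1 = 113.9 kip·ft

Release the roller at 2. Primary structure: cantilever fixed at 1.
Primary-structure tip deflection at 2 by superposition:
  clockwise couple 135.5 at a = 1.6: M₀a(2L − a)/(2EI) = 693.8/EI
  point load 69 at a = 2.8: Pa²(3L − a)/(6EI) = 829.5/EI
  triangular load, peak 37 at the fixed end: w₀L⁴/(30EI) = 315.7/EI
  δ_0 = 1839/EI
Tip deflection under a unit load at 2: L³/(3EI) = 21.33/EI.
With EI = 11000 kip·ft²: δ_0 = 0.16718 ft and δ_{22} = 0.001939 ft/kip.
Compatibility — the spring shortens by R_2/k under the reaction it provides: δ_0 − R_2·δ_{22} = R_2/k. With 1/k = 1/(430×12) ft/kip = 0.000194 ft/kip, R_2 = δ_0 / (δ_{22} + 1/k) = 0.16718 / (0.001939 + 0.000194) = 78.37 kip.
Moment equilibrium about 1: M_1 = Σ(load moments about 1) − R_2·L = 427.4 − 78.37×4 = 113.9 kip·ft.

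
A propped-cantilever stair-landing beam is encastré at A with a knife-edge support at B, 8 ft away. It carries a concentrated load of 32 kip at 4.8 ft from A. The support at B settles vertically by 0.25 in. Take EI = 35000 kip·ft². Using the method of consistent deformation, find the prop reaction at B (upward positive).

Release the roller at B. Primary structure: cantilever fixed at A.
Free-end deflection of the primary structure under the applied loading (downward +):
  point load 32 at a = 4.8: Pa²(3L − a)/(6EI) = 2359/EI
Tip deflection under a unit load at B: L³/(3EI) = 170.7/EI.
With EI = 35000 kip·ft²: δ_0 = 0.067408 ft and δ_{BB} = 0.004876 ft/kip.
Compatibility — the beam at B must follow the support down by 0.02083 ft: δ_0 − R_B·δ_{BB} = 0.02083, so R_B = (0.067408 − 0.02083)/0.004876 = 9.552 kip.

R_B = 9.552 kip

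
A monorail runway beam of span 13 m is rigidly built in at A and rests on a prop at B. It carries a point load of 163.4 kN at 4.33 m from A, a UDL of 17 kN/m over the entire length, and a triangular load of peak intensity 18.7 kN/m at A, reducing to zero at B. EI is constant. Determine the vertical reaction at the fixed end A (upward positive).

R_A = 374.6 kN

Release the roller at B. Primary structure: cantilever fixed at A.
Primary-structure tip deflection at B by superposition:
  point load 163.4 at a = 4.33: Pa²(3L − a)/(6EI) = 17702/EI
  UDL 17: wL⁴/(8EI) = 60692/EI
  triangular load, peak 18.7 at the fixed end: w₀L⁴/(30EI) = 17803/EI
  δ_0 = 96197/EI
Tip deflection under a unit load at B: L³/(3EI) = 732.3/EI.
The prop prevents deflection at B: R_B = δ_0/δ_{BB} = 96197/732.3 = 131.4 kN.
Vertical equilibrium: R_A = ΣP − R_B = 505.9 − 131.4 = 374.6 kN.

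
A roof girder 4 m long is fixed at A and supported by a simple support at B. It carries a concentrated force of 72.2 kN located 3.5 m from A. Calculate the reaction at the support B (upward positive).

R_B = 58.73 kN

Choose R_B as the redundant. The primary structure is the cantilever fixed at A.
Downward deflection at the released point B due to the loads:
  point load 72.2 at a = 3.5: Pa²(3L − a)/(6EI) = 1253/EI
Flexibility coefficient — unit upward force at B: δ_{BB} = L³/(3EI) = 21.33/EI.
Compatibility at B: δ_0 − R_B·δ_{BB} = 0, so R_B = 1253/21.33 = 58.73 kN.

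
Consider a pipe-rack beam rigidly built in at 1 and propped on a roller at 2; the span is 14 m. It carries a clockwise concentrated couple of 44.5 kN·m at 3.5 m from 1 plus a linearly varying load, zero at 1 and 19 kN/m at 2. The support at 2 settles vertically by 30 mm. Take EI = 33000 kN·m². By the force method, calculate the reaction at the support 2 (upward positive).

R_2 = 74.15 kN

Remove the prop at 2; the released (primary) structure is a cantilever built in at 1.
Free-end deflection of the primary structure under the applied loading (downward +):
  clockwise couple 44.5 at a = 3.5: M₀a(2L − a)/(2EI) = 1908/EI
  triangular load, peak 19 at the free end: 11w₀L⁴/(120EI) = 66908/EI
  δ_0 = 68816/EI
Flexibility coefficient — unit upward force at 2: δ_{22} = L³/(3EI) = 914.7/EI.
With EI = 33000 kN·m²: δ_0 = 2.0853 m and δ_{22} = 0.027717 m/kN.
Compatibility — the beam at 2 must follow the support down by 0.03 m: δ_0 − R_2·δ_{22} = 0.03, so R_2 = (2.0853 − 0.03)/0.027717 = 74.15 kN.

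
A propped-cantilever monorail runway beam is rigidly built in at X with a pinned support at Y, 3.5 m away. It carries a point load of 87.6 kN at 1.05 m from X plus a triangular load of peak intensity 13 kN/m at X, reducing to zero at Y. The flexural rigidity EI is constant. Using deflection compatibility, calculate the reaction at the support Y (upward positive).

R_Y = 15.19 kN

Choose R_Y as the redundant. The primary structure is the cantilever fixed at X.
Downward deflection at the released point Y due to the loads:
  point load 87.6 at a = 1.05: Pa²(3L − a)/(6EI) = 152.1/EI
  triangular load, peak 13 at the fixed end: w₀L⁴/(30EI) = 65.03/EI
  δ_0 = 217.1/EI
Tip deflection under a unit load at Y: L³/(3EI) = 14.29/EI.
The prop prevents deflection at Y: R_Y = δ_0/δ_{YY} = 217.1/14.29 = 15.19 kN.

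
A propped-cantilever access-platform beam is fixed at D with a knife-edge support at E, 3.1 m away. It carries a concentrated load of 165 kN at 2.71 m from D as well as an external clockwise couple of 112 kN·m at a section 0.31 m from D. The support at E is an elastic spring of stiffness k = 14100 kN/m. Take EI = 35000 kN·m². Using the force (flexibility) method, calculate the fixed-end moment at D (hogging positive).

M_D = 201.2 kN·m

Choose R_E as the redundant. The primary structure is the cantilever fixed at D.
Downward deflection at the released point E due to the loads:
  point load 165 at a = 2.71: Pa²(3L − a)/(6EI) = 1331/EI
  clockwise couple 112 at a = 0.31: M₀a(2L − a)/(2EI) = 102.3/EI
  δ_0 = 1433/EI
Flexibility coefficient — unit upward force at E: δ_{EE} = L³/(3EI) = 9.93/EI.
With EI = 35000 kN·m²: δ_0 = 0.040948 m and δ_{EE} = 0.000284 m/kN.
Compatibility — the spring shortens by R_E/k under the reaction it provides: δ_0 − R_E·δ_{EE} = R_E/k. With 1/k = 0.000071 m/kN, R_E = δ_0 / (δ_{EE} + 1/k) = 0.040948 / (0.000284 + 0.000071) = 115.5 kN.
Moment equilibrium about D: M_D = Σ(load moments about D) − R_E·L = 559.1 − 115.5×3.1 = 201.2 kN·m.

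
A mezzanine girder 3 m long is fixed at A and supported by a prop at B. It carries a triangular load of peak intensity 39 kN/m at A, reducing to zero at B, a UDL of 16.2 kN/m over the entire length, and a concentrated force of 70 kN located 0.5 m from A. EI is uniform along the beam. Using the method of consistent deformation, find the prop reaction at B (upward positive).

R_B = 32.68 kN

Choose R_B as the redundant. The primary structure is the cantilever fixed at A.
Primary-structure tip deflection at B by superposition:
  triangular load, peak 39 at the fixed end: w₀L⁴/(30EI) = 105.3/EI
  UDL 16.2: wL⁴/(8EI) = 164/EI
  point load 70 at a = 0.5: Pa²(3L − a)/(6EI) = 24.79/EI
  δ_0 = 294.1/EI
Flexibility coefficient — unit upward force at B: δ_{BB} = L³/(3EI) = 9/EI.
Compatibility at B: δ_0 − R_B·δ_{BB} = 0, so R_B = 294.1/9 = 32.68 kN.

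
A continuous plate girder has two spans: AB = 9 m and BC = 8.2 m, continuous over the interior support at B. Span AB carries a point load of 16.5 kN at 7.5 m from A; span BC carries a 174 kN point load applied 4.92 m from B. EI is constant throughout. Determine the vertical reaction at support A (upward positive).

R_A = -11.05 kN

Release continuity at B by inserting a hinge; the redundant is the internal moment M_B. The primary structure is two simply-supported spans AB and BC.
Discontinuity in slope at B on the released structure — sum the simple-span end rotations:
  span AB: point load 16.5 at a = 7.5: Pab(L + a)/(6LEI) = 56.72/EI
  span BC: point load 174 at a = 4.92: Pab(L + b)/(6LEI) = 655.2/EI
  relative rotation θ_0 = (56.72 + 655.2)/EI = 711.9/EI
A unit hogging moment at B produces rotation L₁/(3EI) + L₂/(3EI) = 5.733/EI.
Compatibility: M_B·(L₁+L₂)/(3EI) = θ_0, giving M_B = 124.2 kN·m (hogging).
Span AB, ΣM about A with M_B applied at B: R_B^{AB}·9 = 123.8 + 124.2, so R_B^{AB} = 27.55 kN and R_A = 16.5 − 27.55 = -11.05 kN.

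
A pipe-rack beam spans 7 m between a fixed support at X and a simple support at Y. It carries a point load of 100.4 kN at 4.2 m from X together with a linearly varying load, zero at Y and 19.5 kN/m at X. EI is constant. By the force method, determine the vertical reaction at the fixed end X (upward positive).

R_X = 111.6 kN

Release the roller at Y. Primary structure: cantilever fixed at X.
Primary-structure tip deflection at Y by superposition:
  point load 100.4 at a = 4.2: Pa²(3L − a)/(6EI) = 4959/EI
  triangular load, peak 19.5 at the fixed end: w₀L⁴/(30EI) = 1561/EI
  δ_0 = 6520/EI
Tip deflection under a unit load at Y: L³/(3EI) = 114.3/EI.
The prop prevents deflection at Y: R_Y = δ_0/δ_{YY} = 6520/114.3 = 57.02 kN.
Vertical equilibrium: R_X = ΣP − R_Y = 168.7 − 57.02 = 111.6 kN.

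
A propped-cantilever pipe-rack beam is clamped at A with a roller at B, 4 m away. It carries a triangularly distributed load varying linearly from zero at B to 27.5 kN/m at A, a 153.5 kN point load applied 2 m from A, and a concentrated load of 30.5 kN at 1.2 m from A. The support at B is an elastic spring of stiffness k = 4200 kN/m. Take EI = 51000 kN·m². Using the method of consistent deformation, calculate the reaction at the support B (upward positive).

R_B = 39.94 kN

Choose R_B as the redundant. The primary structure is the cantilever fixed at A.
Free-end deflection of the primary structure under the applied loading (downward +):
  triangular load, peak 27.5 at the fixed end: w₀L⁴/(30EI) = 234.7/EI
  point load 153.5 at a = 2: Pa²(3L − a)/(6EI) = 1023/EI
  point load 30.5 at a = 1.2: Pa²(3L − a)/(6EI) = 79.06/EI
  δ_0 = 1337/EI
Flexibility coefficient — unit upward force at B: δ_{BB} = L³/(3EI) = 21.33/EI.
With EI = 51000 kN·m²: δ_0 = 0.026217 m and δ_{BB} = 0.000418 m/kN.
Compatibility — the spring shortens by R_B/k under the reaction it provides: δ_0 − R_B·δ_{BB} = R_B/k. With 1/k = 0.000238 m/kN, R_B = δ_0 / (δ_{BB} + 1/k) = 0.026217 / (0.000418 + 0.000238) = 39.94 kN.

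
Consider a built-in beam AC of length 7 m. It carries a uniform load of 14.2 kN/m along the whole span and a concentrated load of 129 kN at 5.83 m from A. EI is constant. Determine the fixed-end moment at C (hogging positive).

Take the two fixed-end moments M_A, M_C as redundants; the released structure is the simple span AC.
On the primary (simply-supported) span, the end slopes from the loading are:
  at A: UDL 14.2: wL³/(24EI) = 202.9/EI
  at C: UDL 14.2: wL³/(24EI) = 202.9/EI
  at A: point load 129 at a = 5.83: Pab(L + b)/(6LEI) = 171.2/EI
  at C: point load 129 at a = 5.83: Pab(L + a)/(6LEI) = 268.8/EI
  θ_A0 = 374.1/EI,  θ_C0 = 471.7/EI
Flexibility coefficients: a unit moment at one end gives L/(3EI) there and L/(6EI) at the far end, so f₁₁ = f₂₂ = 2.333/EI and f₁₂ = f₂₁ = 1.167/EI.
Compatibility — zero rotation at each built-in end:
  2.333 M_A + 1.167 M_C = 374.1
  1.167 M_A + 2.333 M_C = 471.7
Solving the pair gives M_A = 78.99 kN·m and M_C = 162.7 kN·m (hogging).

M_C = 162.7 kN·m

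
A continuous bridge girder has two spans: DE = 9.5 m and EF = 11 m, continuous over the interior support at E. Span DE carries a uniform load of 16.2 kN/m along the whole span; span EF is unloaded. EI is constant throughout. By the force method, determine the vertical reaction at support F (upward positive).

Release continuity at E by inserting a hinge; the redundant is the internal moment M_E. The primary structure is two simply-supported spans DE and EF.
End slopes at the hinge E, treating each span as simply supported:
  span DE: UDL 16.2: wL³/(24EI) = 578.7/EI
  relative rotation θ_0 = (578.7 + 0)/EI = 578.7/EI
A unit hogging moment at E produces rotation L₁/(3EI) + L₂/(3EI) = 6.833/EI.
Slope continuity at E: θ_0 = M_E·6.833/EI, so M_E = 578.7/6.833 = 84.69 kN·m (hogging).
Span EF, ΣM about F: R_E^{EF}·11 = 0 + 84.69, so R_E^{EF} = 7.699 kN and R_F = 0 − 7.699 = -7.699 kN.

R_F = -7.699 kN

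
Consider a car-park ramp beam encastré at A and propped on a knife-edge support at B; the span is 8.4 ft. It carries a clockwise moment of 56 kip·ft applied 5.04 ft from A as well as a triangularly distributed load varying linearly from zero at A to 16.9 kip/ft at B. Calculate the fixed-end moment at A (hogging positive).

Choose R_B as the redundant. The primary structure is the cantilever fixed at A.
Deflection at B on the released cantilever, summing each load's contribution:
  clockwise couple 56 at a = 5.04: M₀a(2L − a)/(2EI) = 1660/EI
  triangular load, peak 16.9 at the free end: 11w₀L⁴/(120EI) = 7713/EI
  δ_0 = 9372/EI
Flexibility coefficient — unit upward force at B: δ_{BB} = L³/(3EI) = 197.6/EI.
The prop prevents deflection at B: R_B = δ_0/δ_{BB} = 9372/197.6 = 47.44 kip.
Moment equilibrium about A: M_A = Σ(load moments about A) − R_B·L = 453.5 − 47.44×8.4 = 55 kip·ft.

M_A = 55 kip·ft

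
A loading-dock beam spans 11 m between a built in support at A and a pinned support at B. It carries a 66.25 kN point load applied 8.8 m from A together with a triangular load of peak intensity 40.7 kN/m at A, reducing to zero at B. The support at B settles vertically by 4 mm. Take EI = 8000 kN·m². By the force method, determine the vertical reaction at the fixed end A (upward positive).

R_A = 198.8 kN

Remove the prop at B; the released (primary) structure is a cantilever built in at A.
Free-end deflection of the primary structure under the applied loading (downward +):
  point load 66.25 at a = 8.8: Pa²(3L − a)/(6EI) = 20693/EI
  triangular load, peak 40.7 at the fixed end: w₀L⁴/(30EI) = 19863/EI
  δ_0 = 40556/EI
Tip deflection under a unit load at B: L³/(3EI) = 443.7/EI.
With EI = 8000 kN·m²: δ_0 = 5.0694 m and δ_{BB} = 0.055458 m/kN.
Compatibility — the beam at B must follow the support down by 0.004 m: δ_0 − R_B·δ_{BB} = 0.004, so R_B = (5.0694 − 0.004)/0.055458 = 91.34 kN.
Vertical equilibrium: R_A = ΣP − R_B = 290.1 − 91.34 = 198.8 kN.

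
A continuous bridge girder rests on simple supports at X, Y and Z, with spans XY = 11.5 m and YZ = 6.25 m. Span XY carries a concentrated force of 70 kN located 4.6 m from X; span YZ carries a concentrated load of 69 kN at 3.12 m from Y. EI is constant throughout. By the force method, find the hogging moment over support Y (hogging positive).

Release continuity at Y by inserting a hinge; the redundant is the internal moment M_Y. The primary structure is two simply-supported spans XY and YZ.
Rotations at Y on the released spans (each span's end-slope, ×1/EI):
  span XY: point load 70 at a = 4.6: Pab(L + a)/(6LEI) = 518.4/EI
  span YZ: point load 69 at a = 3.12: Pab(L + b)/(6LEI) = 168.5/EI
  relative rotation θ_0 = (518.4 + 168.5)/EI = 687/EI
A unit hogging moment at Y produces rotation L₁/(3EI) + L₂/(3EI) = 5.917/EI.
Slope continuity at Y: θ_0 = M_Y·5.917/EI, so M_Y = 687/5.917 = 116.1 kN·m (hogging).

M_Y = 116.1 kN·m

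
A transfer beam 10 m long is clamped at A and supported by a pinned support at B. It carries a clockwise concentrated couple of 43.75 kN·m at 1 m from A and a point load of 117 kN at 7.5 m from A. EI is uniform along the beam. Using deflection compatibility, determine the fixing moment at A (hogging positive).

M_A = 168.4 kN·m

Choose R_B as the redundant. The primary structure is the cantilever fixed at A.
Primary-structure tip deflection at B by superposition:
  clockwise couple 43.75 at a = 1: M₀a(2L − a)/(2EI) = 415.6/EI
  point load 117 at a = 7.5: Pa²(3L − a)/(6EI) = 24680/EI
  δ_0 = 25095/EI
Tip deflection under a unit load at B: L³/(3EI) = 333.3/EI.
The prop prevents deflection at B: R_B = δ_0/δ_{BB} = 25095/333.3 = 75.29 kN.
Moment equilibrium about A: M_A = Σ(load moments about A) − R_B·L = 921.2 − 75.29×10 = 168.4 kN·m.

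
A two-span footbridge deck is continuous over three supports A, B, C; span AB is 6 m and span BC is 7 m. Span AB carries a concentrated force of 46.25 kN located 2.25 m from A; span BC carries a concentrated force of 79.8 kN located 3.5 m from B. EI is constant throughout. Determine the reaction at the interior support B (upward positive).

R_B = 81.09 kN

Take M_B as the redundant. Released structure: two simple spans AB and BC with a hinge at B.
Rotations at B on the released spans (each span's end-slope, ×1/EI):
  span AB: point load 46.25 at a = 2.25: Pab(L + a)/(6LEI) = 89.43/EI
  span BC: point load 79.8 at a = 3.5: Pab(L + b)/(6LEI) = 244.4/EI
  relative rotation θ_0 = (89.43 + 244.4)/EI = 333.8/EI
A unit hogging moment at B produces rotation L₁/(3EI) + L₂/(3EI) = 4.333/EI.
Slope continuity at B: θ_0 = M_B·4.333/EI, so M_B = 333.8/4.333 = 77.03 kN·m (hogging).
Span AB, ΣM about A with M_B applied at B: R_B^{AB}·6 = 104.1 + 77.03, so R_B^{AB} = 30.18 kN and R_A = 46.25 − 30.18 = 16.07 kN.
Span BC, ΣM about C: R_B^{BC}·7 = 279.3 + 77.03, so R_B^{BC} = 50.9 kN and R_C = 79.8 − 50.9 = 28.9 kN.
R_B = 30.18 + 50.9 = 81.09 kN.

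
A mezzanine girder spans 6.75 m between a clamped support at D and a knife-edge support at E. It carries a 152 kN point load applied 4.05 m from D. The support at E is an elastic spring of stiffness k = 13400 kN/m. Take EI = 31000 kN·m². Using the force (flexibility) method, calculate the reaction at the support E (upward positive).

Release the roller at E. Primary structure: cantilever fixed at D.
Deflection at E on the released cantilever, summing each load's contribution:
  point load 152 at a = 4.05: Pa²(3L − a)/(6EI) = 6732/EI
Flexibility coefficient — unit upward force at E: δ_{EE} = L³/(3EI) = 102.5/EI.
With EI = 31000 kN·m²: δ_0 = 0.21715 m and δ_{EE} = 0.003307 m/kN.
Compatibility — the spring shortens by R_E/k under the reaction it provides: δ_0 − R_E·δ_{EE} = R_E/k. With 1/k = 0.000075 m/kN, R_E = δ_0 / (δ_{EE} + 1/k) = 0.21715 / (0.003307 + 0.000075) = 64.21 kN.

R_E = 64.21 kN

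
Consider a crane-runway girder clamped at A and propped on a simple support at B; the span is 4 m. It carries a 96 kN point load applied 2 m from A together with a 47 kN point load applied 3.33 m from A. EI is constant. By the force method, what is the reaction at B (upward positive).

Remove the prop at B; the released (primary) structure is a cantilever built in at A.
Free-end deflection of the primary structure under the applied loading (downward +):
  point load 96 at a = 2: Pa²(3L − a)/(6EI) = 640/EI
  point load 47 at a = 3.33: Pa²(3L − a)/(6EI) = 753.1/EI
  δ_0 = 1393/EI
Tip deflection under a unit load at B: L³/(3EI) = 21.33/EI.
The prop prevents deflection at B: R_B = δ_0/δ_{BB} = 1393/21.33 = 65.3 kN.

R_B = 65.3 kN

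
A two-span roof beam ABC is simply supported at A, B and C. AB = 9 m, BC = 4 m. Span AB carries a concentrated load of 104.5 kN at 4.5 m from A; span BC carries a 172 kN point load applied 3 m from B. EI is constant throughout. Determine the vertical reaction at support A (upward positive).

R_A = 35.93 kN

Take M_B as the redundant. Released structure: two simple spans AB and BC with a hinge at B.
Rotations at B on the released spans (each span's end-slope, ×1/EI):
  span AB: point load 104.5 at a = 4.5: Pab(L + a)/(6LEI) = 529/EI
  span BC: point load 172 at a = 3: Pab(L + b)/(6LEI) = 107.5/EI
  relative rotation θ_0 = (529 + 107.5)/EI = 636.5/EI
A unit hogging moment at B produces rotation L₁/(3EI) + L₂/(3EI) = 4.333/EI.
Compatibility: M_B·(L₁+L₂)/(3EI) = θ_0, giving M_B = 146.9 kN·m (hogging).
Span AB, ΣM about A with M_B applied at B: R_B^{AB}·9 = 470.2 + 146.9, so R_B^{AB} = 68.57 kN and R_A = 104.5 − 68.57 = 35.93 kN.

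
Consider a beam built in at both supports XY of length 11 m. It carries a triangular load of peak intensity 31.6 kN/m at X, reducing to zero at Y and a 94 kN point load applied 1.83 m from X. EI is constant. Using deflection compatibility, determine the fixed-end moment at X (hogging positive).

M_X = 310.7 kN·m

Release both end moments; the primary structure is a simply-supported span XY with redundants M_X and M_Y.
On the primary (simply-supported) span, the end slopes from the loading are:
  at X: triangular load, peak 31.6: w₀L³/(45EI) = 934.7/EI
  at Y: triangular load, peak 31.6: 7w₀L³/(360EI) = 817.8/EI
  at X: point load 94 at a = 1.83: Pab(L + b)/(6LEI) = 482.1/EI
  at Y: point load 94 at a = 1.83: Pab(L + a)/(6LEI) = 306.6/EI
  θ_X0 = 1417/EI,  θ_Y0 = 1124/EI
Flexibility coefficients: a unit moment at one end gives L/(3EI) there and L/(6EI) at the far end, so f₁₁ = f₂₂ = 3.667/EI and f₁₂ = f₂₁ = 1.833/EI.
Compatibility — zero rotation at each built-in end:
  3.667 M_X + 1.833 M_Y = 1417
  1.833 M_X + 3.667 M_Y = 1124
Solving the pair gives M_X = 310.7 kN·m and M_Y = 151.3 kN·m (hogging).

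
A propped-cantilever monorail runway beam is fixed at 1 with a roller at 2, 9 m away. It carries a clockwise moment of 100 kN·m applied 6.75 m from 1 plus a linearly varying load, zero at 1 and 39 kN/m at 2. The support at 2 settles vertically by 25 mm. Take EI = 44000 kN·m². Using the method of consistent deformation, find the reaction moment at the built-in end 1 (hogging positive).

Release the roller at 2. Primary structure: cantilever fixed at 1.
Free-end deflection of the primary structure under the applied loading (downward +):
  clockwise couple 100 at a = 6.75: M₀a(2L − a)/(2EI) = 3797/EI
  triangular load, peak 39 at the free end: 11w₀L⁴/(120EI) = 23456/EI
  δ_0 = 27252/EI
Tip deflection under a unit load at 2: L³/(3EI) = 243/EI.
With EI = 44000 kN·m²: δ_0 = 0.61937 m and δ_{22} = 0.005523 m/kN.
Compatibility — the beam at 2 must follow the support down by 0.025 m: δ_0 − R_2·δ_{22} = 0.025, so R_2 = (0.61937 − 0.025)/0.005523 = 107.6 kN.
Moment equilibrium about 1: M_1 = Σ(load moments about 1) − R_2·L = 1153 − 107.6×9 = 184.4 kN·m.

M_1 = 184.4 kN·m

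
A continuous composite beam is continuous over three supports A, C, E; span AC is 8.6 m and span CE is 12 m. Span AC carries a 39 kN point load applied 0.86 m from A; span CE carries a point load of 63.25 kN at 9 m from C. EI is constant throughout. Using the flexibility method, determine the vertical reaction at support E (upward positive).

Take M_C as the redundant. Released structure: two simple spans AC and CE with a hinge at C.
End slopes at the hinge C, treating each span as simply supported:
  span AC: point load 39 at a = 0.86: Pab(L + a)/(6LEI) = 47.59/EI
  span CE: point load 63.25 at a = 9: Pab(L + b)/(6LEI) = 355.8/EI
  relative rotation θ_0 = (47.59 + 355.8)/EI = 403.4/EI
A unit hogging moment at C produces rotation L₁/(3EI) + L₂/(3EI) = 6.867/EI.
Slope continuity at C: θ_0 = M_C·6.867/EI, so M_C = 403.4/6.867 = 58.74 kN·m (hogging).
Span CE, ΣM about E: R_C^{CE}·12 = 189.8 + 58.74, so R_C^{CE} = 20.71 kN and R_E = 63.25 − 20.71 = 42.54 kN.

R_E = 42.54 kN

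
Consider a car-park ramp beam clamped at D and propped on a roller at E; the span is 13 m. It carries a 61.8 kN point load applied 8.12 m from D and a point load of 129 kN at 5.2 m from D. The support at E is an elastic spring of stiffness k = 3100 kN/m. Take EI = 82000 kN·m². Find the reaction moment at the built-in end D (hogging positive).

Release the roller at E. Primary structure: cantilever fixed at D.
Downward deflection at the released point E due to the loads:
  point load 61.8 at a = 8.12: Pa²(3L − a)/(6EI) = 20971/EI
  point load 129 at a = 5.2: Pa²(3L − a)/(6EI) = 19650/EI
  δ_0 = 40621/EI
Tip deflection under a unit load at E: L³/(3EI) = 732.3/EI.
With EI = 82000 kN·m²: δ_0 = 0.49538 m and δ_{EE} = 0.008931 m/kN.
Compatibility — the spring shortens by R_E/k under the reaction it provides: δ_0 − R_E·δ_{EE} = R_E/k. With 1/k = 0.000323 m/kN, R_E = δ_0 / (δ_{EE} + 1/k) = 0.49538 / (0.008931 + 0.000323) = 53.53 kN.
Moment equilibrium about D: M_D = Σ(load moments about D) − R_E·L = 1173 − 53.53×13 = 476.7 kN·m.

M_D = 476.7 kN·m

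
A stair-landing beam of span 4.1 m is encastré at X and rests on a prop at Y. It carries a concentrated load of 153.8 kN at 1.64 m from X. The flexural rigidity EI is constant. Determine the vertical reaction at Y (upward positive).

R_Y = 31.99 kN

Choose R_Y as the redundant. The primary structure is the cantilever fixed at X.
Downward deflection at the released point Y due to the loads:
  point load 153.8 at a = 1.64: Pa²(3L − a)/(6EI) = 734.9/EI
Tip deflection under a unit load at Y: L³/(3EI) = 22.97/EI.
The prop prevents deflection at Y: R_Y = δ_0/δ_{YY} = 734.9/22.97 = 31.99 kN.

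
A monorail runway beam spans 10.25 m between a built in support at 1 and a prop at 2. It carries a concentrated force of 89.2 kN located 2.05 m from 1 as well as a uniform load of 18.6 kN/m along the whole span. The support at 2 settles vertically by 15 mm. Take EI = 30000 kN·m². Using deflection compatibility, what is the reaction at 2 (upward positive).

Remove the prop at 2; the released (primary) structure is a cantilever built in at 1.
Downward deflection at the released point 2 due to the loads:
  point load 89.2 at a = 2.05: Pa²(3L − a)/(6EI) = 1793/EI
  UDL 18.6: wL⁴/(8EI) = 25664/EI
  δ_0 = 27457/EI
Tip deflection under a unit load at 2: L³/(3EI) = 359/EI.
With EI = 30000 kN·m²: δ_0 = 0.91522 m and δ_{22} = 0.011965 m/kN.
Compatibility — the beam at 2 must follow the support down by 0.015 m: δ_0 − R_2·δ_{22} = 0.015, so R_2 = (0.91522 − 0.015)/0.011965 = 75.24 kN.

R_2 = 75.24 kN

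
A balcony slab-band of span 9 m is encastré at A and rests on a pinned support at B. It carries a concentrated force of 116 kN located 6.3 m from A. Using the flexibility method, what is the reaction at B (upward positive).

R_B = 65.37 kN

Choose R_B as the redundant. The primary structure is the cantilever fixed at A.
Deflection at B on the released cantilever, summing each load's contribution:
  point load 116 at a = 6.3: Pa²(3L − a)/(6EI) = 15884/EI
Flexibility coefficient — unit upward force at B: δ_{BB} = L³/(3EI) = 243/EI.
Compatibility at B: δ_0 − R_B·δ_{BB} = 0, so R_B = 15884/243 = 65.37 kN.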